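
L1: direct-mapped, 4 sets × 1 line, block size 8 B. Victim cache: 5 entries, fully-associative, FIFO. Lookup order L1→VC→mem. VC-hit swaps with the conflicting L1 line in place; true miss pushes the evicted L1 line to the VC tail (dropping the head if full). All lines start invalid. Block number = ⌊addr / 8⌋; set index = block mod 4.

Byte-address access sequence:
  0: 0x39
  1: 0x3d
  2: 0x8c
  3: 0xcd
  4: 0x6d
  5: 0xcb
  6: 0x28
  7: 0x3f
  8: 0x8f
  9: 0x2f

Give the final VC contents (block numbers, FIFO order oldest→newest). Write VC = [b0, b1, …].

VC = [17, 13, 25]

  [0] addr=0x39 blk=7 s=3: MISS | VC []
  [1] addr=0x3d blk=7 s=3: L1-HIT | VC []
  [2] addr=0x8c blk=17 s=1: MISS | VC []
  [3] addr=0xcd blk=25 s=1: MISS | VC [17]
  [4] addr=0x6d blk=13 s=1: MISS | VC [17, 25]
  [5] addr=0xcb blk=25 s=1: VC-HIT | VC [17, 13]
  [6] addr=0x28 blk=5 s=1: MISS | VC [17, 13, 25]
  [7] addr=0x3f blk=7 s=3: L1-HIT | VC [17, 13, 25]
  [8] addr=0x8f blk=17 s=1: VC-HIT | VC [5, 13, 25]
  [9] addr=0x2f blk=5 s=1: VC-HIT | VC [17, 13, 25]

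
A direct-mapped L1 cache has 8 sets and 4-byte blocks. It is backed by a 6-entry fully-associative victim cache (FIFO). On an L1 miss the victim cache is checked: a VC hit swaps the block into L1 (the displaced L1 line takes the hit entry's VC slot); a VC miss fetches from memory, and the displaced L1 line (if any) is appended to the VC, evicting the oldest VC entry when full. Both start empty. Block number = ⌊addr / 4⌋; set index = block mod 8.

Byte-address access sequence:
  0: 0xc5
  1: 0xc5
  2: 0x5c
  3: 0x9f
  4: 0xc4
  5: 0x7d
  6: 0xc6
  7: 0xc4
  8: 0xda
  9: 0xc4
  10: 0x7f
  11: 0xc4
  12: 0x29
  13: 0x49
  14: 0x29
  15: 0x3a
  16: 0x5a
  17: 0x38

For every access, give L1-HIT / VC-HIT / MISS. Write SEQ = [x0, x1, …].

SEQ = [MISS, L1-HIT, MISS, MISS, L1-HIT, MISS, L1-HIT, L1-HIT, MISS, L1-HIT, L1-HIT, L1-HIT, MISS, MISS, VC-HIT, MISS, MISS, VC-HIT]

  [0] addr=0xc5 blk=49 s=1: MISS | VC []
  [1] addr=0xc5 blk=49 s=1: L1-HIT | VC []
  [2] addr=0x5c blk=23 s=7: MISS | VC []
  [3] addr=0x9f blk=39 s=7: MISS | VC [23]
  [4] addr=0xc4 blk=49 s=1: L1-HIT | VC [23]
  [5] addr=0x7d blk=31 s=7: MISS | VC [23, 39]
  [6] addr=0xc6 blk=49 s=1: L1-HIT | VC [23, 39]
  [7] addr=0xc4 blk=49 s=1: L1-HIT | VC [23, 39]
  [8] addr=0xda blk=54 s=6: MISS | VC [23, 39]
  [9] addr=0xc4 blk=49 s=1: L1-HIT | VC [23, 39]
  [10] addr=0x7f blk=31 s=7: L1-HIT | VC [23, 39]
  [11] addr=0xc4 blk=49 s=1: L1-HIT | VC [23, 39]
  [12] addr=0x29 blk=10 s=2: MISS | VC [23, 39]
  [13] addr=0x49 blk=18 s=2: MISS | VC [23, 39, 10]
  [14] addr=0x29 blk=10 s=2: VC-HIT | VC [23, 39, 18]
  [15] addr=0x3a blk=14 s=6: MISS | VC [23, 39, 18, 54]
  [16] addr=0x5a blk=22 s=6: MISS | VC [23, 39, 18, 54, 14]
  [17] addr=0x38 blk=14 s=6: VC-HIT | VC [23, 39, 18, 54, 22]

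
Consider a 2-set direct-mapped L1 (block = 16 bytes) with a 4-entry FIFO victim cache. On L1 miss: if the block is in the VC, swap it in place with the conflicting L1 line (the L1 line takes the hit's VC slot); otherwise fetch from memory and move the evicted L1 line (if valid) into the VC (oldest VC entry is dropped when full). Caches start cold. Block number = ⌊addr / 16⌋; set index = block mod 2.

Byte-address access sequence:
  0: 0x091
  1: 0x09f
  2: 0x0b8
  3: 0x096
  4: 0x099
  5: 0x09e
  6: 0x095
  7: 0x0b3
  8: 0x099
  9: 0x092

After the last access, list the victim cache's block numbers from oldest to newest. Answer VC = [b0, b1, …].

#0 0x91→b9/s1 MISS; vc=[]
#1 0x9f→b9/s1 L1-HIT; vc=[]
#2 0xb8→b11/s1 MISS; vc=[9]
#3 0x96→b9/s1 VC-HIT; vc=[11]
#4 0x99→b9/s1 L1-HIT; vc=[11]
#5 0x9e→b9/s1 L1-HIT; vc=[11]
#6 0x95→b9/s1 L1-HIT; vc=[11]
#7 0xb3→b11/s1 VC-HIT; vc=[9]
#8 0x99→b9/s1 VC-HIT; vc=[11]
#9 0x92→b9/s1 L1-HIT; vc=[11]

VC = [11]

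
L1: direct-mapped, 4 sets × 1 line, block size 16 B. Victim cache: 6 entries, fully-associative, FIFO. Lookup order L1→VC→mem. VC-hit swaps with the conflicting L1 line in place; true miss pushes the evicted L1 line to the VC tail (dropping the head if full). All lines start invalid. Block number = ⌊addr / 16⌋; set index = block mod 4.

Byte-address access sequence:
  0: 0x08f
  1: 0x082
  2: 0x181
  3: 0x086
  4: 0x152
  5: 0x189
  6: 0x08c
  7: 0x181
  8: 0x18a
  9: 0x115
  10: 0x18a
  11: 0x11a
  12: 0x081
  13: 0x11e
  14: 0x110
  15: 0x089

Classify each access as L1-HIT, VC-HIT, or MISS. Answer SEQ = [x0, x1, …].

0: 0x8f (blk 8, set 0) → MISS  vc=[]
1: 0x82 (blk 8, set 0) → L1-HIT  vc=[]
2: 0x181 (blk 24, set 0) → MISS  vc=[8]
3: 0x86 (blk 8, set 0) → VC-HIT  vc=[24]
4: 0x152 (blk 21, set 1) → MISS  vc=[24]
5: 0x189 (blk 24, set 0) → VC-HIT  vc=[8]
6: 0x8c (blk 8, set 0) → VC-HIT  vc=[24]
7: 0x181 (blk 24, set 0) → VC-HIT  vc=[8]
8: 0x18a (blk 24, set 0) → L1-HIT  vc=[8]
9: 0x115 (blk 17, set 1) → MISS  vc=[8, 21]
10: 0x18a (blk 24, set 0) → L1-HIT  vc=[8, 21]
11: 0x11a (blk 17, set 1) → L1-HIT  vc=[8, 21]
12: 0x81 (blk 8, set 0) → VC-HIT  vc=[24, 21]
13: 0x11e (blk 17, set 1) → L1-HIT  vc=[24, 21]
14: 0x110 (blk 17, set 1) → L1-HIT  vc=[24, 21]
15: 0x89 (blk 8, set 0) → L1-HIT  vc=[24, 21]

SEQ = [MISS, L1-HIT, MISS, VC-HIT, MISS, VC-HIT, VC-HIT, VC-HIT, L1-HIT, MISS, L1-HIT, L1-HIT, VC-HIT, L1-HIT, L1-HIT, L1-HIT]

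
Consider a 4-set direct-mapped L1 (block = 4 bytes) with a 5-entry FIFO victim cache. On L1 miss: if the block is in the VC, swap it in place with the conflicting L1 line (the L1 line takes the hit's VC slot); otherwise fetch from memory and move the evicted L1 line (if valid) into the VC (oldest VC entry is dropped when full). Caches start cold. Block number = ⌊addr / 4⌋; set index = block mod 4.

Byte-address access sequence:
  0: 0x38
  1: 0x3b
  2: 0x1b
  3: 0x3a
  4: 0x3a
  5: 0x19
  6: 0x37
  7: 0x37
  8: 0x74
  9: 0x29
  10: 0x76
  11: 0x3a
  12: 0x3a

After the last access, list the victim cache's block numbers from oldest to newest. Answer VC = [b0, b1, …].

VC = [10, 13, 6]

0: 0x38 (blk 14, set 2) → MISS  vc=[]
1: 0x3b (blk 14, set 2) → L1-HIT  vc=[]
2: 0x1b (blk 6, set 2) → MISS  vc=[14]
3: 0x3a (blk 14, set 2) → VC-HIT  vc=[6]
4: 0x3a (blk 14, set 2) → L1-HIT  vc=[6]
5: 0x19 (blk 6, set 2) → VC-HIT  vc=[14]
6: 0x37 (blk 13, set 1) → MISS  vc=[14]
7: 0x37 (blk 13, set 1) → L1-HIT  vc=[14]
8: 0x74 (blk 29, set 1) → MISS  vc=[14, 13]
9: 0x29 (blk 10, set 2) → MISS  vc=[14, 13, 6]
10: 0x76 (blk 29, set 1) → L1-HIT  vc=[14, 13, 6]
11: 0x3a (blk 14, set 2) → VC-HIT  vc=[10, 13, 6]
12: 0x3a (blk 14, set 2) → L1-HIT  vc=[10, 13, 6]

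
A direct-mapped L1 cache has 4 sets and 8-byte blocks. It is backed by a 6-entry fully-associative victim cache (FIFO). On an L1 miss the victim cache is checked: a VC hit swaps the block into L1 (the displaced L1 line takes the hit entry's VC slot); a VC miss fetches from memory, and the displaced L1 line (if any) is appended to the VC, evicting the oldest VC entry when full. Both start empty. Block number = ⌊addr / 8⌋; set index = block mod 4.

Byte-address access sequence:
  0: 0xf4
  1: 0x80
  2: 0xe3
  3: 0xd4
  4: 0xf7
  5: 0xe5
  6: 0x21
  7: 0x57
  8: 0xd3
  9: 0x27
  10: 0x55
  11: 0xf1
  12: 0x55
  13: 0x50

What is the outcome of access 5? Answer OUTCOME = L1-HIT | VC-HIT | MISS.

OUTCOME = L1-HIT

0: 0xf4 (blk 30, set 2) → MISS  vc=[]
1: 0x80 (blk 16, set 0) → MISS  vc=[]
2: 0xe3 (blk 28, set 0) → MISS  vc=[16]
3: 0xd4 (blk 26, set 2) → MISS  vc=[16, 30]
4: 0xf7 (blk 30, set 2) → VC-HIT  vc=[16, 26]
5: 0xe5 (blk 28, set 0) → L1-HIT  vc=[16, 26]
6: 0x21 (blk 4, set 0) → MISS  vc=[16, 26, 28]
7: 0x57 (blk 10, set 2) → MISS  vc=[16, 26, 28, 30]
8: 0xd3 (blk 26, set 2) → VC-HIT  vc=[16, 10, 28, 30]
9: 0x27 (blk 4, set 0) → L1-HIT  vc=[16, 10, 28, 30]
10: 0x55 (blk 10, set 2) → VC-HIT  vc=[16, 26, 28, 30]
11: 0xf1 (blk 30, set 2) → VC-HIT  vc=[16, 26, 28, 10]
12: 0x55 (blk 10, set 2) → VC-HIT  vc=[16, 26, 28, 30]
13: 0x50 (blk 10, set 2) → L1-HIT  vc=[16, 26, 28, 30]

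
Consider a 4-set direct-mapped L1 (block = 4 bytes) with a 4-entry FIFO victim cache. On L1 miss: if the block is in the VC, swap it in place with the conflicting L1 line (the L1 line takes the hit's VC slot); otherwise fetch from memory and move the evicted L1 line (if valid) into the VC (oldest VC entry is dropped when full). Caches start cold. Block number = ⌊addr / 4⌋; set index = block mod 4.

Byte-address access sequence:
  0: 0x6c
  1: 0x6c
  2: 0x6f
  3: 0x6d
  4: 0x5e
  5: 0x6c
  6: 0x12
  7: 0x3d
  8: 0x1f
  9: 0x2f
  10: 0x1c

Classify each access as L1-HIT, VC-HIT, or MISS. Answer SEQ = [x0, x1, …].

SEQ = [MISS, L1-HIT, L1-HIT, L1-HIT, MISS, VC-HIT, MISS, MISS, MISS, MISS, VC-HIT]

#0 0x6c→b27/s3 MISS; vc=[]
#1 0x6c→b27/s3 L1-HIT; vc=[]
#2 0x6f→b27/s3 L1-HIT; vc=[]
#3 0x6d→b27/s3 L1-HIT; vc=[]
#4 0x5e→b23/s3 MISS; vc=[27]
#5 0x6c→b27/s3 VC-HIT; vc=[23]
#6 0x12→b4/s0 MISS; vc=[23]
#7 0x3d→b15/s3 MISS; vc=[23,27]
#8 0x1f→b7/s3 MISS; vc=[23,27,15]
#9 0x2f→b11/s3 MISS; vc=[23,27,15,7]
#10 0x1c→b7/s3 VC-HIT; vc=[23,27,15,11]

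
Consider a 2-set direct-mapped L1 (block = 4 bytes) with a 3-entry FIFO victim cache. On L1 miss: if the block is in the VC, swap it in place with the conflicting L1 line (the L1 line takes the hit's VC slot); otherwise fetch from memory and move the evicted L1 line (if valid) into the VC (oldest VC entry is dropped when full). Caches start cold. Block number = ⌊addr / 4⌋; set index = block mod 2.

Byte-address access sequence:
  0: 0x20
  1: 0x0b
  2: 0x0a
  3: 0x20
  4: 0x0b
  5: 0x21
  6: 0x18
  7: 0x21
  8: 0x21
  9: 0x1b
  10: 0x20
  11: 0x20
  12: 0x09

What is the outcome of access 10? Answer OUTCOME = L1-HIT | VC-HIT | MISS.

OUTCOME = VC-HIT

  [0] addr=0x20 blk=8 s=0: MISS | VC []
  [1] addr=0xb blk=2 s=0: MISS | VC [8]
  [2] addr=0xa blk=2 s=0: L1-HIT | VC [8]
  [3] addr=0x20 blk=8 s=0: VC-HIT | VC [2]
  [4] addr=0xb blk=2 s=0: VC-HIT | VC [8]
  [5] addr=0x21 blk=8 s=0: VC-HIT | VC [2]
  [6] addr=0x18 blk=6 s=0: MISS | VC [2, 8]
  [7] addr=0x21 blk=8 s=0: VC-HIT | VC [2, 6]
  [8] addr=0x21 blk=8 s=0: L1-HIT | VC [2, 6]
  [9] addr=0x1b blk=6 s=0: VC-HIT | VC [2, 8]
  [10] addr=0x20 blk=8 s=0: VC-HIT | VC [2, 6]
  [11] addr=0x20 blk=8 s=0: L1-HIT | VC [2, 6]
  [12] addr=0x9 blk=2 s=0: VC-HIT | VC [8, 6]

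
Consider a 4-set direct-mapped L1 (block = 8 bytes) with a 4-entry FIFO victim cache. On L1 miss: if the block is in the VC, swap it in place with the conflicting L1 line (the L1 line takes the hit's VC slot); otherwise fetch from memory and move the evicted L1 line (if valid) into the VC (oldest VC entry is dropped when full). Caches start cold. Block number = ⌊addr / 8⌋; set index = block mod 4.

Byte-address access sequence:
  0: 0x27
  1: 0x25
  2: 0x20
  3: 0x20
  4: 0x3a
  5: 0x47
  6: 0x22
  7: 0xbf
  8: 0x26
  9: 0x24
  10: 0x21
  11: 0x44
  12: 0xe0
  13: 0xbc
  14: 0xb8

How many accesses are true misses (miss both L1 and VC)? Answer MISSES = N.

MISSES = 5

#0 0x27→b4/s0 MISS; vc=[]
#1 0x25→b4/s0 L1-HIT; vc=[]
#2 0x20→b4/s0 L1-HIT; vc=[]
#3 0x20→b4/s0 L1-HIT; vc=[]
#4 0x3a→b7/s3 MISS; vc=[]
#5 0x47→b8/s0 MISS; vc=[4]
#6 0x22→b4/s0 VC-HIT; vc=[8]
#7 0xbf→b23/s3 MISS; vc=[8,7]
#8 0x26→b4/s0 L1-HIT; vc=[8,7]
#9 0x24→b4/s0 L1-HIT; vc=[8,7]
#10 0x21→b4/s0 L1-HIT; vc=[8,7]
#11 0x44→b8/s0 VC-HIT; vc=[4,7]
#12 0xe0→b28/s0 MISS; vc=[4,7,8]
#13 0xbc→b23/s3 L1-HIT; vc=[4,7,8]
#14 0xb8→b23/s3 L1-HIT; vc=[4,7,8]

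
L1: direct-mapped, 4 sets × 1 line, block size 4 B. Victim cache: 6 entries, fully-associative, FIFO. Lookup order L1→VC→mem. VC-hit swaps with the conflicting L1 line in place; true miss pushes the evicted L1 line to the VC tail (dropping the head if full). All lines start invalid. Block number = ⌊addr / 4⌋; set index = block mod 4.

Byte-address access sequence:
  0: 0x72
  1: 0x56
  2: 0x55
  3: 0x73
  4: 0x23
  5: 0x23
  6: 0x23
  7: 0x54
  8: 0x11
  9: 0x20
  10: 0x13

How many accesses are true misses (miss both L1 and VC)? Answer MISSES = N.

MISSES = 4

#0 0x72→b28/s0 MISS; vc=[]
#1 0x56→b21/s1 MISS; vc=[]
#2 0x55→b21/s1 L1-HIT; vc=[]
#3 0x73→b28/s0 L1-HIT; vc=[]
#4 0x23→b8/s0 MISS; vc=[28]
#5 0x23→b8/s0 L1-HIT; vc=[28]
#6 0x23→b8/s0 L1-HIT; vc=[28]
#7 0x54→b21/s1 L1-HIT; vc=[28]
#8 0x11→b4/s0 MISS; vc=[28,8]
#9 0x20→b8/s0 VC-HIT; vc=[28,4]
#10 0x13→b4/s0 VC-HIT; vc=[28,8]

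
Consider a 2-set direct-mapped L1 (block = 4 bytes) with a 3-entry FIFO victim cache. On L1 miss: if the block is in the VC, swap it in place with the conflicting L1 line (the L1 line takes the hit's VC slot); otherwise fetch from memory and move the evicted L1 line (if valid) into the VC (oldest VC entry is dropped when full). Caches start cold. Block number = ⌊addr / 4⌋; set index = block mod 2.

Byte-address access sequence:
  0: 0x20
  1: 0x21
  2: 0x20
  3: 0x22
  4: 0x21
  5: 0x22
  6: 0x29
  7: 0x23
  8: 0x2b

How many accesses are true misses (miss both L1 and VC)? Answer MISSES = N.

  [0] addr=0x20 blk=8 s=0: MISS | VC []
  [1] addr=0x21 blk=8 s=0: L1-HIT | VC []
  [2] addr=0x20 blk=8 s=0: L1-HIT | VC []
  [3] addr=0x22 blk=8 s=0: L1-HIT | VC []
  [4] addr=0x21 blk=8 s=0: L1-HIT | VC []
  [5] addr=0x22 blk=8 s=0: L1-HIT | VC []
  [6] addr=0x29 blk=10 s=0: MISS | VC [8]
  [7] addr=0x23 blk=8 s=0: VC-HIT | VC [10]
  [8] addr=0x2b blk=10 s=0: VC-HIT | VC [8]

MISSES = 2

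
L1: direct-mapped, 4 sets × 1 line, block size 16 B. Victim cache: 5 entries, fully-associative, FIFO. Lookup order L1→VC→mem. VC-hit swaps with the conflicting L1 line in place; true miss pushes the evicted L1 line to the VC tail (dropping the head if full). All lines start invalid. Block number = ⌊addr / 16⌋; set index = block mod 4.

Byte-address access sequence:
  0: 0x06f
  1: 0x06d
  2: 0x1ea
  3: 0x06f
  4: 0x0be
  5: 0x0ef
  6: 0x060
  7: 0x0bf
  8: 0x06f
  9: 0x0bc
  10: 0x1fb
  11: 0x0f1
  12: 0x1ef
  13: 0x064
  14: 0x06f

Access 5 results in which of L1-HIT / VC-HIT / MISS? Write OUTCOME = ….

#0 0x6f→b6/s2 MISS; vc=[]
#1 0x6d→b6/s2 L1-HIT; vc=[]
#2 0x1ea→b30/s2 MISS; vc=[6]
#3 0x6f→b6/s2 VC-HIT; vc=[30]
#4 0xbe→b11/s3 MISS; vc=[30]
#5 0xef→b14/s2 MISS; vc=[30,6]
#6 0x60→b6/s2 VC-HIT; vc=[30,14]
#7 0xbf→b11/s3 L1-HIT; vc=[30,14]
#8 0x6f→b6/s2 L1-HIT; vc=[30,14]
#9 0xbc→b11/s3 L1-HIT; vc=[30,14]
#10 0x1fb→b31/s3 MISS; vc=[30,14,11]
#11 0xf1→b15/s3 MISS; vc=[30,14,11,31]
#12 0x1ef→b30/s2 VC-HIT; vc=[6,14,11,31]
#13 0x64→b6/s2 VC-HIT; vc=[30,14,11,31]
#14 0x6f→b6/s2 L1-HIT; vc=[30,14,11,31]

OUTCOME = MISS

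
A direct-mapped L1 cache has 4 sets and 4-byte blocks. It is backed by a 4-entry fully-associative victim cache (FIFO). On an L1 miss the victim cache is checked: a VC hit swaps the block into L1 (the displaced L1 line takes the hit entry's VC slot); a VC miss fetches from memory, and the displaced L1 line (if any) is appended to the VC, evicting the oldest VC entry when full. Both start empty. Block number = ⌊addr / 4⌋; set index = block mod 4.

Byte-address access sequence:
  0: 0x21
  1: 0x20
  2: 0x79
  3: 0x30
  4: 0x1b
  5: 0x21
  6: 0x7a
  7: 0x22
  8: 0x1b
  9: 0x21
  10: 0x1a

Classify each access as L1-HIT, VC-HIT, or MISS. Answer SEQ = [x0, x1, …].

#0 0x21→b8/s0 MISS; vc=[]
#1 0x20→b8/s0 L1-HIT; vc=[]
#2 0x79→b30/s2 MISS; vc=[]
#3 0x30→b12/s0 MISS; vc=[8]
#4 0x1b→b6/s2 MISS; vc=[8,30]
#5 0x21→b8/s0 VC-HIT; vc=[12,30]
#6 0x7a→b30/s2 VC-HIT; vc=[12,6]
#7 0x22→b8/s0 L1-HIT; vc=[12,6]
#8 0x1b→b6/s2 VC-HIT; vc=[12,30]
#9 0x21→b8/s0 L1-HIT; vc=[12,30]
#10 0x1a→b6/s2 L1-HIT; vc=[12,30]

SEQ = [MISS, L1-HIT, MISS, MISS, MISS, VC-HIT, VC-HIT, L1-HIT, VC-HIT, L1-HIT, L1-HIT]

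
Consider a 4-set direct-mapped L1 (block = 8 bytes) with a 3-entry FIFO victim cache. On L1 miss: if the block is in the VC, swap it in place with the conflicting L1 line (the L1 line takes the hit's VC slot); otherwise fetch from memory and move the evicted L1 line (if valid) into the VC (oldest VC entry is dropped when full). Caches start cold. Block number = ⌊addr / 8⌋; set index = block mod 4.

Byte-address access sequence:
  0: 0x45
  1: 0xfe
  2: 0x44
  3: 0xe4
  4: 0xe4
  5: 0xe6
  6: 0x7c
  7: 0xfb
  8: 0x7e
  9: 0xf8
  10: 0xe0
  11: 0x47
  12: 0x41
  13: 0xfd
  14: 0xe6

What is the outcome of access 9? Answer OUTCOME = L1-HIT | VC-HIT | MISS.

OUTCOME = VC-HIT

  [0] addr=0x45 blk=8 s=0: MISS | VC []
  [1] addr=0xfe blk=31 s=3: MISS | VC []
  [2] addr=0x44 blk=8 s=0: L1-HIT | VC []
  [3] addr=0xe4 blk=28 s=0: MISS | VC [8]
  [4] addr=0xe4 blk=28 s=0: L1-HIT | VC [8]
  [5] addr=0xe6 blk=28 s=0: L1-HIT | VC [8]
  [6] addr=0x7c blk=15 s=3: MISS | VC [8, 31]
  [7] addr=0xfb blk=31 s=3: VC-HIT | VC [8, 15]
  [8] addr=0x7e blk=15 s=3: VC-HIT | VC [8, 31]
  [9] addr=0xf8 blk=31 s=3: VC-HIT | VC [8, 15]
  [10] addr=0xe0 blk=28 s=0: L1-HIT | VC [8, 15]
  [11] addr=0x47 blk=8 s=0: VC-HIT | VC [28, 15]
  [12] addr=0x41 blk=8 s=0: L1-HIT | VC [28, 15]
  [13] addr=0xfd blk=31 s=3: L1-HIT | VC [28, 15]
  [14] addr=0xe6 blk=28 s=0: VC-HIT | VC [8, 15]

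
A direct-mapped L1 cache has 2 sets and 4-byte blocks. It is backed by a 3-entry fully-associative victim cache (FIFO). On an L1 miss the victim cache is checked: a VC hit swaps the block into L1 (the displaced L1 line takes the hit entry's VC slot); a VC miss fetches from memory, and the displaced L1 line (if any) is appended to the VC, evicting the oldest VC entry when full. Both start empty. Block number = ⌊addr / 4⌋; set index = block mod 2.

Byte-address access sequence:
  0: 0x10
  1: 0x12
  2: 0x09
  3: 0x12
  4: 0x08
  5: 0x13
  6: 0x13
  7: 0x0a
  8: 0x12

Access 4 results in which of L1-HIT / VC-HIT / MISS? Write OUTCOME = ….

OUTCOME = VC-HIT

  [0] addr=0x10 blk=4 s=0: MISS | VC []
  [1] addr=0x12 blk=4 s=0: L1-HIT | VC []
  [2] addr=0x9 blk=2 s=0: MISS | VC [4]
  [3] addr=0x12 blk=4 s=0: VC-HIT | VC [2]
  [4] addr=0x8 blk=2 s=0: VC-HIT | VC [4]
  [5] addr=0x13 blk=4 s=0: VC-HIT | VC [2]
  [6] addr=0x13 blk=4 s=0: L1-HIT | VC [2]
  [7] addr=0xa blk=2 s=0: VC-HIT | VC [4]
  [8] addr=0x12 blk=4 s=0: VC-HIT | VC [2]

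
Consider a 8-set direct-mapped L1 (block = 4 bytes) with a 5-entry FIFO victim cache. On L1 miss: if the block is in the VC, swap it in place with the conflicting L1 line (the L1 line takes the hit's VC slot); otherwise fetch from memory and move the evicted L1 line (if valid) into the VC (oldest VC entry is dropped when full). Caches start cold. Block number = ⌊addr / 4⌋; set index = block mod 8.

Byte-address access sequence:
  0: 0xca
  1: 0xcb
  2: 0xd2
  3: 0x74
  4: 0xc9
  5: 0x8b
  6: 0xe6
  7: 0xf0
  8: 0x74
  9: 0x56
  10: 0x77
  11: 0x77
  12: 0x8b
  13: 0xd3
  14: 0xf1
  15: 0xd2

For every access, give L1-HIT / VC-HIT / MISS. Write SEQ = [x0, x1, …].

0: 0xca (blk 50, set 2) → MISS  vc=[]
1: 0xcb (blk 50, set 2) → L1-HIT  vc=[]
2: 0xd2 (blk 52, set 4) → MISS  vc=[]
3: 0x74 (blk 29, set 5) → MISS  vc=[]
4: 0xc9 (blk 50, set 2) → L1-HIT  vc=[]
5: 0x8b (blk 34, set 2) → MISS  vc=[50]
6: 0xe6 (blk 57, set 1) → MISS  vc=[50]
7: 0xf0 (blk 60, set 4) → MISS  vc=[50, 52]
8: 0x74 (blk 29, set 5) → L1-HIT  vc=[50, 52]
9: 0x56 (blk 21, set 5) → MISS  vc=[50, 52, 29]
10: 0x77 (blk 29, set 5) → VC-HIT  vc=[50, 52, 21]
11: 0x77 (blk 29, set 5) → L1-HIT  vc=[50, 52, 21]
12: 0x8b (blk 34, set 2) → L1-HIT  vc=[50, 52, 21]
13: 0xd3 (blk 52, set 4) → VC-HIT  vc=[50, 60, 21]
14: 0xf1 (blk 60, set 4) → VC-HIT  vc=[50, 52, 21]
15: 0xd2 (blk 52, set 4) → VC-HIT  vc=[50, 60, 21]

SEQ = [MISS, L1-HIT, MISS, MISS, L1-HIT, MISS, MISS, MISS, L1-HIT, MISS, VC-HIT, L1-HIT, L1-HIT, VC-HIT, VC-HIT, VC-HIT]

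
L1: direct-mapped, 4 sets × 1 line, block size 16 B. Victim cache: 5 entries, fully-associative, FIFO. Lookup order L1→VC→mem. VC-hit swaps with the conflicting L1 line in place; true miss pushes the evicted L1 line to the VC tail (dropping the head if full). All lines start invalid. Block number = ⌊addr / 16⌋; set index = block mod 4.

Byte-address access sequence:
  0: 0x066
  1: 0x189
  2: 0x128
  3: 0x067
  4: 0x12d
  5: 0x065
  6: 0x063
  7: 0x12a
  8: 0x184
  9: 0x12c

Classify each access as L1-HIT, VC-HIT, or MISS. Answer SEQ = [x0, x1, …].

  [0] addr=0x66 blk=6 s=2: MISS | VC []
  [1] addr=0x189 blk=24 s=0: MISS | VC []
  [2] addr=0x128 blk=18 s=2: MISS | VC [6]
  [3] addr=0x67 blk=6 s=2: VC-HIT | VC [18]
  [4] addr=0x12d blk=18 s=2: VC-HIT | VC [6]
  [5] addr=0x65 blk=6 s=2: VC-HIT | VC [18]
  [6] addr=0x63 blk=6 s=2: L1-HIT | VC [18]
  [7] addr=0x12a blk=18 s=2: VC-HIT | VC [6]
  [8] addr=0x184 blk=24 s=0: L1-HIT | VC [6]
  [9] addr=0x12c blk=18 s=2: L1-HIT | VC [6]

SEQ = [MISS, MISS, MISS, VC-HIT, VC-HIT, VC-HIT, L1-HIT, VC-HIT, L1-HIT, L1-HIT]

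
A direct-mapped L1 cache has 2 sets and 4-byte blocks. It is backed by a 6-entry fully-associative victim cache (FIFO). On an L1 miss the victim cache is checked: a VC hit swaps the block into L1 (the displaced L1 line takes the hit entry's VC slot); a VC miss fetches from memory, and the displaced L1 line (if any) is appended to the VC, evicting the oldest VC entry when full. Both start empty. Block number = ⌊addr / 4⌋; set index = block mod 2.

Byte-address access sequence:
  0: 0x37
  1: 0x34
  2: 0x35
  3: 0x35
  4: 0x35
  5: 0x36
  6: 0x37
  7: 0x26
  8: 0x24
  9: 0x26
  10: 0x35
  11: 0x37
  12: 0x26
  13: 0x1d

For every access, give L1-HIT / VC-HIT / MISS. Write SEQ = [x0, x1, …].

SEQ = [MISS, L1-HIT, L1-HIT, L1-HIT, L1-HIT, L1-HIT, L1-HIT, MISS, L1-HIT, L1-HIT, VC-HIT, L1-HIT, VC-HIT, MISS]

#0 0x37→b13/s1 MISS; vc=[]
#1 0x34→b13/s1 L1-HIT; vc=[]
#2 0x35→b13/s1 L1-HIT; vc=[]
#3 0x35→b13/s1 L1-HIT; vc=[]
#4 0x35→b13/s1 L1-HIT; vc=[]
#5 0x36→b13/s1 L1-HIT; vc=[]
#6 0x37→b13/s1 L1-HIT; vc=[]
#7 0x26→b9/s1 MISS; vc=[13]
#8 0x24→b9/s1 L1-HIT; vc=[13]
#9 0x26→b9/s1 L1-HIT; vc=[13]
#10 0x35→b13/s1 VC-HIT; vc=[9]
#11 0x37→b13/s1 L1-HIT; vc=[9]
#12 0x26→b9/s1 VC-HIT; vc=[13]
#13 0x1d→b7/s1 MISS; vc=[13,9]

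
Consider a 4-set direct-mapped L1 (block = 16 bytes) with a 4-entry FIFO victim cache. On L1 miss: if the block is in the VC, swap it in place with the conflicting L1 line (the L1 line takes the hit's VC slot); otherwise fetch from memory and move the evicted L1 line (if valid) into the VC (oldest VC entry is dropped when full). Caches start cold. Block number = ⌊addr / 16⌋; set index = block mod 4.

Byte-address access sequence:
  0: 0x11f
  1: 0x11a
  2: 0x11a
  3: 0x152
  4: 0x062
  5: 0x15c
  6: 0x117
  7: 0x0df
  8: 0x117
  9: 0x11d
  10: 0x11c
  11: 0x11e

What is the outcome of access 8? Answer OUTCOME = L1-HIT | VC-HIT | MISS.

OUTCOME = VC-HIT

#0 0x11f→b17/s1 MISS; vc=[]
#1 0x11a→b17/s1 L1-HIT; vc=[]
#2 0x11a→b17/s1 L1-HIT; vc=[]
#3 0x152→b21/s1 MISS; vc=[17]
#4 0x62→b6/s2 MISS; vc=[17]
#5 0x15c→b21/s1 L1-HIT; vc=[17]
#6 0x117→b17/s1 VC-HIT; vc=[21]
#7 0xdf→b13/s1 MISS; vc=[21,17]
#8 0x117→b17/s1 VC-HIT; vc=[21,13]
#9 0x11d→b17/s1 L1-HIT; vc=[21,13]
#10 0x11c→b17/s1 L1-HIT; vc=[21,13]
#11 0x11e→b17/s1 L1-HIT; vc=[21,13]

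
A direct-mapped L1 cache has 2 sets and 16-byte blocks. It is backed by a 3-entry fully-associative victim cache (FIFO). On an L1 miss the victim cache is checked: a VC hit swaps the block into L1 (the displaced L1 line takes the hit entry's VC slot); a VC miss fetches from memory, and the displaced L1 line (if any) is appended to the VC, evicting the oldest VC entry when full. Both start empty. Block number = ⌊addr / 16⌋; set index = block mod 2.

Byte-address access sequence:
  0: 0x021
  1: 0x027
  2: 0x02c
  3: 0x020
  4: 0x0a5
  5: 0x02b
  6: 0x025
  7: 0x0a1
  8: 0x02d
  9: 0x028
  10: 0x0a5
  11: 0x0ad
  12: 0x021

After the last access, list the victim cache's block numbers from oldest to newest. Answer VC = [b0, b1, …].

VC = [10]

  [0] addr=0x21 blk=2 s=0: MISS | VC []
  [1] addr=0x27 blk=2 s=0: L1-HIT | VC []
  [2] addr=0x2c blk=2 s=0: L1-HIT | VC []
  [3] addr=0x20 blk=2 s=0: L1-HIT | VC []
  [4] addr=0xa5 blk=10 s=0: MISS | VC [2]
  [5] addr=0x2b blk=2 s=0: VC-HIT | VC [10]
  [6] addr=0x25 blk=2 s=0: L1-HIT | VC [10]
  [7] addr=0xa1 blk=10 s=0: VC-HIT | VC [2]
  [8] addr=0x2d blk=2 s=0: VC-HIT | VC [10]
  [9] addr=0x28 blk=2 s=0: L1-HIT | VC [10]
  [10] addr=0xa5 blk=10 s=0: VC-HIT | VC [2]
  [11] addr=0xad blk=10 s=0: L1-HIT | VC [2]
  [12] addr=0x21 blk=2 s=0: VC-HIT | VC [10]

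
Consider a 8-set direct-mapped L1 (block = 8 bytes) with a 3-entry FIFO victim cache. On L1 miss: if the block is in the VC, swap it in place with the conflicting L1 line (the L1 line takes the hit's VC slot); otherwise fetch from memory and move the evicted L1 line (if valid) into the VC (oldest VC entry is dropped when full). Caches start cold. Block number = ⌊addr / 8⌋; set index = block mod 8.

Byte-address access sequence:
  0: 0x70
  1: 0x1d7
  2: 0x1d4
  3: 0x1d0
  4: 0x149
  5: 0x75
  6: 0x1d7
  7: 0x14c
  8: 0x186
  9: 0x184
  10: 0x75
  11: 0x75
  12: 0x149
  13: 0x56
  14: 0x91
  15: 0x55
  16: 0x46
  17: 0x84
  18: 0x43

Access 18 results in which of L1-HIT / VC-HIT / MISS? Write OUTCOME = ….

OUTCOME = VC-HIT

0: 0x70 (blk 14, set 6) → MISS  vc=[]
1: 0x1d7 (blk 58, set 2) → MISS  vc=[]
2: 0x1d4 (blk 58, set 2) → L1-HIT  vc=[]
3: 0x1d0 (blk 58, set 2) → L1-HIT  vc=[]
4: 0x149 (blk 41, set 1) → MISS  vc=[]
5: 0x75 (blk 14, set 6) → L1-HIT  vc=[]
6: 0x1d7 (blk 58, set 2) → L1-HIT  vc=[]
7: 0x14c (blk 41, set 1) → L1-HIT  vc=[]
8: 0x186 (blk 48, set 0) → MISS  vc=[]
9: 0x184 (blk 48, set 0) → L1-HIT  vc=[]
10: 0x75 (blk 14, set 6) → L1-HIT  vc=[]
11: 0x75 (blk 14, set 6) → L1-HIT  vc=[]
12: 0x149 (blk 41, set 1) → L1-HIT  vc=[]
13: 0x56 (blk 10, set 2) → MISS  vc=[58]
14: 0x91 (blk 18, set 2) → MISS  vc=[58, 10]
15: 0x55 (blk 10, set 2) → VC-HIT  vc=[58, 18]
16: 0x46 (blk 8, set 0) → MISS  vc=[58, 18, 48]
17: 0x84 (blk 16, set 0) → MISS  vc=[18, 48, 8]
18: 0x43 (blk 8, set 0) → VC-HIT  vc=[18, 48, 16]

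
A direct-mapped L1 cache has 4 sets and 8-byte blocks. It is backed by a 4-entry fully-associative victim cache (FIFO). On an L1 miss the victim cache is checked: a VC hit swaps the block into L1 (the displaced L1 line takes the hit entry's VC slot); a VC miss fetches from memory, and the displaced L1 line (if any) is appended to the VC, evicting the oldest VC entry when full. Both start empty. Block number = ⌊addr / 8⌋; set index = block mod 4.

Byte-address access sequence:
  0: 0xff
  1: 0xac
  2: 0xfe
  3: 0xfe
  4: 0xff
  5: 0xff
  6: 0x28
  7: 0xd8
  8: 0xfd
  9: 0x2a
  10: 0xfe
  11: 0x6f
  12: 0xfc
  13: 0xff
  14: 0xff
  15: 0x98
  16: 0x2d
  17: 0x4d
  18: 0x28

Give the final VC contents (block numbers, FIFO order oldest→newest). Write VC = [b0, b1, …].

0: 0xff (blk 31, set 3) → MISS  vc=[]
1: 0xac (blk 21, set 1) → MISS  vc=[]
2: 0xfe (blk 31, set 3) → L1-HIT  vc=[]
3: 0xfe (blk 31, set 3) → L1-HIT  vc=[]
4: 0xff (blk 31, set 3) → L1-HIT  vc=[]
5: 0xff (blk 31, set 3) → L1-HIT  vc=[]
6: 0x28 (blk 5, set 1) → MISS  vc=[21]
7: 0xd8 (blk 27, set 3) → MISS  vc=[21, 31]
8: 0xfd (blk 31, set 3) → VC-HIT  vc=[21, 27]
9: 0x2a (blk 5, set 1) → L1-HIT  vc=[21, 27]
10: 0xfe (blk 31, set 3) → L1-HIT  vc=[21, 27]
11: 0x6f (blk 13, set 1) → MISS  vc=[21, 27, 5]
12: 0xfc (blk 31, set 3) → L1-HIT  vc=[21, 27, 5]
13: 0xff (blk 31, set 3) → L1-HIT  vc=[21, 27, 5]
14: 0xff (blk 31, set 3) → L1-HIT  vc=[21, 27, 5]
15: 0x98 (blk 19, set 3) → MISS  vc=[21, 27, 5, 31]
16: 0x2d (blk 5, set 1) → VC-HIT  vc=[21, 27, 13, 31]
17: 0x4d (blk 9, set 1) → MISS  vc=[27, 13, 31, 5]
18: 0x28 (blk 5, set 1) → VC-HIT  vc=[27, 13, 31, 9]

VC = [27, 13, 31, 9]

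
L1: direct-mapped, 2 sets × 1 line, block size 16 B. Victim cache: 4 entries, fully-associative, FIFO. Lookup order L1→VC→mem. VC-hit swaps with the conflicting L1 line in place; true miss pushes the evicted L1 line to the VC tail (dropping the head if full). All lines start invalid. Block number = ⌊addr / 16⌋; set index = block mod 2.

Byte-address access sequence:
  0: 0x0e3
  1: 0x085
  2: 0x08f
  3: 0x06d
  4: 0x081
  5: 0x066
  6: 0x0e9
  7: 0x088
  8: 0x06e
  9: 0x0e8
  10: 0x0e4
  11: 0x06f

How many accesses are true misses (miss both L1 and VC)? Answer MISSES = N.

  [0] addr=0xe3 blk=14 s=0: MISS | VC []
  [1] addr=0x85 blk=8 s=0: MISS | VC [14]
  [2] addr=0x8f blk=8 s=0: L1-HIT | VC [14]
  [3] addr=0x6d blk=6 s=0: MISS | VC [14, 8]
  [4] addr=0x81 blk=8 s=0: VC-HIT | VC [14, 6]
  [5] addr=0x66 blk=6 s=0: VC-HIT | VC [14, 8]
  [6] addr=0xe9 blk=14 s=0: VC-HIT | VC [6, 8]
  [7] addr=0x88 blk=8 s=0: VC-HIT | VC [6, 14]
  [8] addr=0x6e blk=6 s=0: VC-HIT | VC [8, 14]
  [9] addr=0xe8 blk=14 s=0: VC-HIT | VC [8, 6]
  [10] addr=0xe4 blk=14 s=0: L1-HIT | VC [8, 6]
  [11] addr=0x6f blk=6 s=0: VC-HIT | VC [8, 14]

MISSES = 3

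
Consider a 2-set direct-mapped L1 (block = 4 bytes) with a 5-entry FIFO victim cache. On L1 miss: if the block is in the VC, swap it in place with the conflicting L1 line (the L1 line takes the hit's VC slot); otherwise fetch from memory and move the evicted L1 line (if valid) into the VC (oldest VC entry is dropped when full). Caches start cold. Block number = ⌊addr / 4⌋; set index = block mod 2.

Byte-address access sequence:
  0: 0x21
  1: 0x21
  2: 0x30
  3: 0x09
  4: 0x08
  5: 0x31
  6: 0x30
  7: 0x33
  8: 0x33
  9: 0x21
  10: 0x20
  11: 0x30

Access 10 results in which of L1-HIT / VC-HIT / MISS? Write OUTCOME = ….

OUTCOME = L1-HIT

  [0] addr=0x21 blk=8 s=0: MISS | VC []
  [1] addr=0x21 blk=8 s=0: L1-HIT | VC []
  [2] addr=0x30 blk=12 s=0: MISS | VC [8]
  [3] addr=0x9 blk=2 s=0: MISS | VC [8, 12]
  [4] addr=0x8 blk=2 s=0: L1-HIT | VC [8, 12]
  [5] addr=0x31 blk=12 s=0: VC-HIT | VC [8, 2]
  [6] addr=0x30 blk=12 s=0: L1-HIT | VC [8, 2]
  [7] addr=0x33 blk=12 s=0: L1-HIT | VC [8, 2]
  [8] addr=0x33 blk=12 s=0: L1-HIT | VC [8, 2]
  [9] addr=0x21 blk=8 s=0: VC-HIT | VC [12, 2]
  [10] addr=0x20 blk=8 s=0: L1-HIT | VC [12, 2]
  [11] addr=0x30 blk=12 s=0: VC-HIT | VC [8, 2]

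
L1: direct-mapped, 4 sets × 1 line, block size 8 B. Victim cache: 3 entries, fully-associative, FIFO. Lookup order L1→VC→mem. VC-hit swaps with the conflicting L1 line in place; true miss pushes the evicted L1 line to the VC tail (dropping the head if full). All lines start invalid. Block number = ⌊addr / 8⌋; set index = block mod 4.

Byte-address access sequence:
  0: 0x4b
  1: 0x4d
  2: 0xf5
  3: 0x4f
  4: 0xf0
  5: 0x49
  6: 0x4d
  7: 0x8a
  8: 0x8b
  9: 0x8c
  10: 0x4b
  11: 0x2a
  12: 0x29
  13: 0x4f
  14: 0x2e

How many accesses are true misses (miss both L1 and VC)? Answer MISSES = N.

MISSES = 4

  [0] addr=0x4b blk=9 s=1: MISS | VC []
  [1] addr=0x4d blk=9 s=1: L1-HIT | VC []
  [2] addr=0xf5 blk=30 s=2: MISS | VC []
  [3] addr=0x4f blk=9 s=1: L1-HIT | VC []
  [4] addr=0xf0 blk=30 s=2: L1-HIT | VC []
  [5] addr=0x49 blk=9 s=1: L1-HIT | VC []
  [6] addr=0x4d blk=9 s=1: L1-HIT | VC []
  [7] addr=0x8a blk=17 s=1: MISS | VC [9]
  [8] addr=0x8b blk=17 s=1: L1-HIT | VC [9]
  [9] addr=0x8c blk=17 s=1: L1-HIT | VC [9]
  [10] addr=0x4b blk=9 s=1: VC-HIT | VC [17]
  [11] addr=0x2a blk=5 s=1: MISS | VC [17, 9]
  [12] addr=0x29 blk=5 s=1: L1-HIT | VC [17, 9]
  [13] addr=0x4f blk=9 s=1: VC-HIT | VC [17, 5]
  [14] addr=0x2e blk=5 s=1: VC-HIT | VC [17, 9]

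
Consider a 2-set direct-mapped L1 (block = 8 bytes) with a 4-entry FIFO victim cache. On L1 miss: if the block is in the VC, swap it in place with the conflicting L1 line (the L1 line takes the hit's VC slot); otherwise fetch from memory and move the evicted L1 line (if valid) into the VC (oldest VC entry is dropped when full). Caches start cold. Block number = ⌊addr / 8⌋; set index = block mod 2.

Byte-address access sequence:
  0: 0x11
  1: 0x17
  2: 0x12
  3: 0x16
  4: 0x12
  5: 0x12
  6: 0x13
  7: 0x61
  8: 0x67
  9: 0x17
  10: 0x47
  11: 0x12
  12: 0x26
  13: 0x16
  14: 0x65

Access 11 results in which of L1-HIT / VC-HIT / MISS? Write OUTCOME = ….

#0 0x11→b2/s0 MISS; vc=[]
#1 0x17→b2/s0 L1-HIT; vc=[]
#2 0x12→b2/s0 L1-HIT; vc=[]
#3 0x16→b2/s0 L1-HIT; vc=[]
#4 0x12→b2/s0 L1-HIT; vc=[]
#5 0x12→b2/s0 L1-HIT; vc=[]
#6 0x13→b2/s0 L1-HIT; vc=[]
#7 0x61→b12/s0 MISS; vc=[2]
#8 0x67→b12/s0 L1-HIT; vc=[2]
#9 0x17→b2/s0 VC-HIT; vc=[12]
#10 0x47→b8/s0 MISS; vc=[12,2]
#11 0x12→b2/s0 VC-HIT; vc=[12,8]
#12 0x26→b4/s0 MISS; vc=[12,8,2]
#13 0x16→b2/s0 VC-HIT; vc=[12,8,4]
#14 0x65→b12/s0 VC-HIT; vc=[2,8,4]

OUTCOME = VC-HIT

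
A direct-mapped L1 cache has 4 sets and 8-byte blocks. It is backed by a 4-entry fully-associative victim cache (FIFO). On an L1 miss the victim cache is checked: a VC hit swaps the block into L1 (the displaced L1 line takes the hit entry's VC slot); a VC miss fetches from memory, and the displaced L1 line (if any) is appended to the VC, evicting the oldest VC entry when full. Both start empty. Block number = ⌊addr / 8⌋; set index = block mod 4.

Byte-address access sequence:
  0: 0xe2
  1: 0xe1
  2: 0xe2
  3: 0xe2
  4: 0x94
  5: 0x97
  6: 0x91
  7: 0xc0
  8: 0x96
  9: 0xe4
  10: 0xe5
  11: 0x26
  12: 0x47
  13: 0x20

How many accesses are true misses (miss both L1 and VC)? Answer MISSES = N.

0: 0xe2 (blk 28, set 0) → MISS  vc=[]
1: 0xe1 (blk 28, set 0) → L1-HIT  vc=[]
2: 0xe2 (blk 28, set 0) → L1-HIT  vc=[]
3: 0xe2 (blk 28, set 0) → L1-HIT  vc=[]
4: 0x94 (blk 18, set 2) → MISS  vc=[]
5: 0x97 (blk 18, set 2) → L1-HIT  vc=[]
6: 0x91 (blk 18, set 2) → L1-HIT  vc=[]
7: 0xc0 (blk 24, set 0) → MISS  vc=[28]
8: 0x96 (blk 18, set 2) → L1-HIT  vc=[28]
9: 0xe4 (blk 28, set 0) → VC-HIT  vc=[24]
10: 0xe5 (blk 28, set 0) → L1-HIT  vc=[24]
11: 0x26 (blk 4, set 0) → MISS  vc=[24, 28]
12: 0x47 (blk 8, set 0) → MISS  vc=[24, 28, 4]
13: 0x20 (blk 4, set 0) → VC-HIT  vc=[24, 28, 8]

MISSES = 5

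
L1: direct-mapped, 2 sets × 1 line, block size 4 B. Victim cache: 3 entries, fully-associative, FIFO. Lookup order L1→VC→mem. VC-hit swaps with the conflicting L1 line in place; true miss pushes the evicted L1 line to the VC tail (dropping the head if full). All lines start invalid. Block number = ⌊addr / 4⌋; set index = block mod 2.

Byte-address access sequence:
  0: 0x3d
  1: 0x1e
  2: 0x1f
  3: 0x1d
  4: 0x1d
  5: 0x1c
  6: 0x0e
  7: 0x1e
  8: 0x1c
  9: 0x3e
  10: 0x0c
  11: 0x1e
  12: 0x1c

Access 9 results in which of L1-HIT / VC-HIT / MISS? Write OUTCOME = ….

  [0] addr=0x3d blk=15 s=1: MISS | VC []
  [1] addr=0x1e blk=7 s=1: MISS | VC [15]
  [2] addr=0x1f blk=7 s=1: L1-HIT | VC [15]
  [3] addr=0x1d blk=7 s=1: L1-HIT | VC [15]
  [4] addr=0x1d blk=7 s=1: L1-HIT | VC [15]
  [5] addr=0x1c blk=7 s=1: L1-HIT | VC [15]
  [6] addr=0xe blk=3 s=1: MISS | VC [15, 7]
  [7] addr=0x1e blk=7 s=1: VC-HIT | VC [15, 3]
  [8] addr=0x1c blk=7 s=1: L1-HIT | VC [15, 3]
  [9] addr=0x3e blk=15 s=1: VC-HIT | VC [7, 3]
  [10] addr=0xc blk=3 s=1: VC-HIT | VC [7, 15]
  [11] addr=0x1e blk=7 s=1: VC-HIT | VC [3, 15]
  [12] addr=0x1c blk=7 s=1: L1-HIT | VC [3, 15]

OUTCOME = VC-HIT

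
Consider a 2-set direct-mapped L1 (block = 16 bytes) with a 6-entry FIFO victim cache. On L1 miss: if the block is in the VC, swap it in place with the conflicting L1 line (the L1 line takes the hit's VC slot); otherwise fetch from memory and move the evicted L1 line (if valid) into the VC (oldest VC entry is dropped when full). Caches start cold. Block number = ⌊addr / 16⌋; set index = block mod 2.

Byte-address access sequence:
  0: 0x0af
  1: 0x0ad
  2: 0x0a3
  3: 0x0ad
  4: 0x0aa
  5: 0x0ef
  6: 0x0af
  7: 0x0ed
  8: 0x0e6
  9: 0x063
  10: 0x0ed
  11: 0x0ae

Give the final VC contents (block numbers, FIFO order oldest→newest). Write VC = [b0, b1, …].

VC = [14, 6]

  [0] addr=0xaf blk=10 s=0: MISS | VC []
  [1] addr=0xad blk=10 s=0: L1-HIT | VC []
  [2] addr=0xa3 blk=10 s=0: L1-HIT | VC []
  [3] addr=0xad blk=10 s=0: L1-HIT | VC []
  [4] addr=0xaa blk=10 s=0: L1-HIT | VC []
  [5] addr=0xef blk=14 s=0: MISS | VC [10]
  [6] addr=0xaf blk=10 s=0: VC-HIT | VC [14]
  [7] addr=0xed blk=14 s=0: VC-HIT | VC [10]
  [8] addr=0xe6 blk=14 s=0: L1-HIT | VC [10]
  [9] addr=0x63 blk=6 s=0: MISS | VC [10, 14]
  [10] addr=0xed blk=14 s=0: VC-HIT | VC [10, 6]
  [11] addr=0xae blk=10 s=0: VC-HIT | VC [14, 6]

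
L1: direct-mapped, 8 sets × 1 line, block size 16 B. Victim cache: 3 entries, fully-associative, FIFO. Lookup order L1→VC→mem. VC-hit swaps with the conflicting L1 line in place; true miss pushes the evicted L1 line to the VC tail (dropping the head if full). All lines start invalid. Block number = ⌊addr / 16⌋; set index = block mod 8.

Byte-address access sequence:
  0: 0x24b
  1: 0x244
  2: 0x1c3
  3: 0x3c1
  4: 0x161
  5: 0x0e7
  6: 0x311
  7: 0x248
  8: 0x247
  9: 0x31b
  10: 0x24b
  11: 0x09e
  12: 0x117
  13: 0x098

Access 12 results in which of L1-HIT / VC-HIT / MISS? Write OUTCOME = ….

OUTCOME = MISS

0: 0x24b (blk 36, set 4) → MISS  vc=[]
1: 0x244 (blk 36, set 4) → L1-HIT  vc=[]
2: 0x1c3 (blk 28, set 4) → MISS  vc=[36]
3: 0x3c1 (blk 60, set 4) → MISS  vc=[36, 28]
4: 0x161 (blk 22, set 6) → MISS  vc=[36, 28]
5: 0xe7 (blk 14, set 6) → MISS  vc=[36, 28, 22]
6: 0x311 (blk 49, set 1) → MISS  vc=[36, 28, 22]
7: 0x248 (blk 36, set 4) → VC-HIT  vc=[60, 28, 22]
8: 0x247 (blk 36, set 4) → L1-HIT  vc=[60, 28, 22]
9: 0x31b (blk 49, set 1) → L1-HIT  vc=[60, 28, 22]
10: 0x24b (blk 36, set 4) → L1-HIT  vc=[60, 28, 22]
11: 0x9e (blk 9, set 1) → MISS  vc=[28, 22, 49]
12: 0x117 (blk 17, set 1) → MISS  vc=[22, 49, 9]
13: 0x98 (blk 9, set 1) → VC-HIT  vc=[22, 49, 17]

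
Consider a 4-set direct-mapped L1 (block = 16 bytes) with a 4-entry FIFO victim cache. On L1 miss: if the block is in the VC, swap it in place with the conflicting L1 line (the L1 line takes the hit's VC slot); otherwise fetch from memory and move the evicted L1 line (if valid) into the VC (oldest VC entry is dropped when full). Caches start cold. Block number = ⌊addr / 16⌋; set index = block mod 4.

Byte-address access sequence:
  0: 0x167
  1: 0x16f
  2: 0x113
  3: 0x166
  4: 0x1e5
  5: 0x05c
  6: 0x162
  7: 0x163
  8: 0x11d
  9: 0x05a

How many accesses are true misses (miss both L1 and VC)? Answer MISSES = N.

MISSES = 4

0: 0x167 (blk 22, set 2) → MISS  vc=[]
1: 0x16f (blk 22, set 2) → L1-HIT  vc=[]
2: 0x113 (blk 17, set 1) → MISS  vc=[]
3: 0x166 (blk 22, set 2) → L1-HIT  vc=[]
4: 0x1e5 (blk 30, set 2) → MISS  vc=[22]
5: 0x5c (blk 5, set 1) → MISS  vc=[22, 17]
6: 0x162 (blk 22, set 2) → VC-HIT  vc=[30, 17]
7: 0x163 (blk 22, set 2) → L1-HIT  vc=[30, 17]
8: 0x11d (blk 17, set 1) → VC-HIT  vc=[30, 5]
9: 0x5a (blk 5, set 1) → VC-HIT  vc=[30, 17]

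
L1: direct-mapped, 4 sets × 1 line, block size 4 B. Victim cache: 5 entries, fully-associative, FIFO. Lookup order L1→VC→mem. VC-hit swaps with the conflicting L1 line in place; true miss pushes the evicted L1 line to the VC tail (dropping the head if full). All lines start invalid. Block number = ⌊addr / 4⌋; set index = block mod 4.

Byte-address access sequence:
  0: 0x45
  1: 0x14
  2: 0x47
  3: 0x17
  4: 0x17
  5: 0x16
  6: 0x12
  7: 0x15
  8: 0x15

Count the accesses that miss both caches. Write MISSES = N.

MISSES = 3

0: 0x45 (blk 17, set 1) → MISS  vc=[]
1: 0x14 (blk 5, set 1) → MISS  vc=[17]
2: 0x47 (blk 17, set 1) → VC-HIT  vc=[5]
3: 0x17 (blk 5, set 1) → VC-HIT  vc=[17]
4: 0x17 (blk 5, set 1) → L1-HIT  vc=[17]
5: 0x16 (blk 5, set 1) → L1-HIT  vc=[17]
6: 0x12 (blk 4, set 0) → MISS  vc=[17]
7: 0x15 (blk 5, set 1) → L1-HIT  vc=[17]
8: 0x15 (blk 5, set 1) → L1-HIT  vc=[17]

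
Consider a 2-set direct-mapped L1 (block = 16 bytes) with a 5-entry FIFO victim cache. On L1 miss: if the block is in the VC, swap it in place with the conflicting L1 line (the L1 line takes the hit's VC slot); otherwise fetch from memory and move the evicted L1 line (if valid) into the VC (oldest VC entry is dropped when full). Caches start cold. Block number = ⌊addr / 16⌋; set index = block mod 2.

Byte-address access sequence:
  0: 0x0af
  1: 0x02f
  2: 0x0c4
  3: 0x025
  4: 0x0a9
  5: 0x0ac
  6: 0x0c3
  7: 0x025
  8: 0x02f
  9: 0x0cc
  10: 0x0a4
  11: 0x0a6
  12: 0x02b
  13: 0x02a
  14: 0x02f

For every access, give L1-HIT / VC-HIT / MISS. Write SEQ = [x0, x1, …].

0: 0xaf (blk 10, set 0) → MISS  vc=[]
1: 0x2f (blk 2, set 0) → MISS  vc=[10]
2: 0xc4 (blk 12, set 0) → MISS  vc=[10, 2]
3: 0x25 (blk 2, set 0) → VC-HIT  vc=[10, 12]
4: 0xa9 (blk 10, set 0) → VC-HIT  vc=[2, 12]
5: 0xac (blk 10, set 0) → L1-HIT  vc=[2, 12]
6: 0xc3 (blk 12, set 0) → VC-HIT  vc=[2, 10]
7: 0x25 (blk 2, set 0) → VC-HIT  vc=[12, 10]
8: 0x2f (blk 2, set 0) → L1-HIT  vc=[12, 10]
9: 0xcc (blk 12, set 0) → VC-HIT  vc=[2, 10]
10: 0xa4 (blk 10, set 0) → VC-HIT  vc=[2, 12]
11: 0xa6 (blk 10, set 0) → L1-HIT  vc=[2, 12]
12: 0x2b (blk 2, set 0) → VC-HIT  vc=[10, 12]
13: 0x2a (blk 2, set 0) → L1-HIT  vc=[10, 12]
14: 0x2f (blk 2, set 0) → L1-HIT  vc=[10, 12]

SEQ = [MISS, MISS, MISS, VC-HIT, VC-HIT, L1-HIT, VC-HIT, VC-HIT, L1-HIT, VC-HIT, VC-HIT, L1-HIT, VC-HIT, L1-HIT, L1-HIT]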